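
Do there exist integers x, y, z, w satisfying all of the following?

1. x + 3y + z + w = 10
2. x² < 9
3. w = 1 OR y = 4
Yes

Take x = -2, y = 4, z = 0, w = 0. Substituting into each constraint:
  (1) (-2) + 3(4) + 0 + 0 = 10 ✓
  (2) x² = (-2)² = 4, and 4 < 9 ✓
  (3) y = 4, target 4 ✓ (second branch holds)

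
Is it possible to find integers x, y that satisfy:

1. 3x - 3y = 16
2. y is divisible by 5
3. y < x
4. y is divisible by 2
No

Even the single constraint (3x - 3y = 16) is infeasible over the integers.

  - 3x - 3y = 16: every term on the left is divisible by 3, so the LHS ≡ 0 (mod 3), but the RHS 16 is not — no integer solution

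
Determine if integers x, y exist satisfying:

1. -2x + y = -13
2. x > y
Yes

Take x = 7, y = 1. Substituting into each constraint:
  (1) -2(7) + 1 = -13 ✓
  (2) 7 > 1 ✓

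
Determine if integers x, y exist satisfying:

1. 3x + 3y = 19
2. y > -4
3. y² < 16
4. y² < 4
No

Even the single constraint (3x + 3y = 19) is infeasible over the integers.

  - 3x + 3y = 19: every term on the left is divisible by 3, so the LHS ≡ 0 (mod 3), but the RHS 19 is not — no integer solution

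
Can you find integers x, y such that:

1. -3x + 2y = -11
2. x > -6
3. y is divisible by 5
Yes

Take x = 7, y = 5. Substituting into each constraint:
  (1) -3(7) + 2(5) = -11 ✓
  (2) 7 > -6 ✓
  (3) 5 = 5 × 1, remainder 0 ✓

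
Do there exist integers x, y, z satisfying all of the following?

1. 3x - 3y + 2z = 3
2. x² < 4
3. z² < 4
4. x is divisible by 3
Yes

Take x = 0, y = -1, z = 0. Substituting into each constraint:
  (1) 3(0) - 3(-1) + 2(0) = 3 ✓
  (2) x² = (0)² = 0, and 0 < 4 ✓
  (3) z² = (0)² = 0, and 0 < 4 ✓
  (4) 0 = 3 × 0, remainder 0 ✓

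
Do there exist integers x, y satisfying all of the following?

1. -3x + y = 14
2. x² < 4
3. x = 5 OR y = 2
No

The full constraint system is jointly infeasible over the integers. Each constraint and what it forces:

  - -3x + y = 14: is a linear equation tying the variables together
  - x² < 4: restricts x to |x| ≤ 1
  - x = 5 OR y = 2: forces a choice: either x = 5 or y = 2

Split on the disjunction (x = 5 OR y = 2):
  • If x = 5: this contradicts x² < 4, which requires |x| ≤ 1.
  • If y = 2: the equation forces x = -4, but x² < 4 requires |x| ≤ 1.
Both branches are infeasible, so the system has no integer solution.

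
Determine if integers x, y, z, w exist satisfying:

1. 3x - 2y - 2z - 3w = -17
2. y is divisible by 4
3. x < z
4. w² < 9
Yes

Take x = -1, y = 0, z = 4, w = 2. Substituting into each constraint:
  (1) 3(-1) - 2(0) - 2(4) - 3(2) = -17 ✓
  (2) 0 = 4 × 0, remainder 0 ✓
  (3) -1 < 4 ✓
  (4) w² = (2)² = 4, and 4 < 9 ✓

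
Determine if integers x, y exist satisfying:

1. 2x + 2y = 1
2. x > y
No

Even the single constraint (2x + 2y = 1) is infeasible over the integers.

  - 2x + 2y = 1: every term on the left is divisible by 2, so the LHS ≡ 0 (mod 2), but the RHS 1 is not — no integer solution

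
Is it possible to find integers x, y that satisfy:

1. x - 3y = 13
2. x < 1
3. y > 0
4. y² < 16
No

A contradictory subset is {x - 3y = 13, x < 1, y > 0}. No integer assignment can satisfy these jointly:

  - x - 3y = 13: is a linear equation tying the variables together
  - x < 1: bounds one variable relative to a constant
  - y > 0: bounds one variable relative to a constant

Range argument: with x ∈ [−∞, 0], y ∈ [1, ∞], the left side of the equation is at most -3, but the right side is 13 > -3. No integer solution exists.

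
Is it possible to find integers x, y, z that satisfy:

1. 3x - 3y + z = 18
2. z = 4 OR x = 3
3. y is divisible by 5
Yes

Take x = 3, y = -5, z = -6. Substituting into each constraint:
  (1) 3(3) - 3(-5) + (-6) = 18 ✓
  (2) x = 3, target 3 ✓ (second branch holds)
  (3) -5 = 5 × -1, remainder 0 ✓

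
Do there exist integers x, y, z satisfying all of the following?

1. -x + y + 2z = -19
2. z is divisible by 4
Yes

Take x = 19, y = 0, z = 0. Substituting into each constraint:
  (1) (-19) + 0 + 2(0) = -19 ✓
  (2) 0 = 4 × 0, remainder 0 ✓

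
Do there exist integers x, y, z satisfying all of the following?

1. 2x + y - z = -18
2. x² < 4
Yes

Take x = 0, y = -18, z = 0. Substituting into each constraint:
  (1) 2(0) + (-18) + 0 = -18 ✓
  (2) x² = (0)² = 0, and 0 < 4 ✓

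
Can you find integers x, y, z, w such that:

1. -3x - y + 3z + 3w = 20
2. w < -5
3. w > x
Yes

Take x = -7, y = 1, z = 6, w = -6. Substituting into each constraint:
  (1) -3(-7) + (-1) + 3(6) + 3(-6) = 20 ✓
  (2) -6 < -5 ✓
  (3) -6 > -7 ✓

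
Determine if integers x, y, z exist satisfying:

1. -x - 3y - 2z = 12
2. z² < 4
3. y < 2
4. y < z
Yes

Take x = -9, y = -1, z = 0. Substituting into each constraint:
  (1) 9 - 3(-1) - 2(0) = 12 ✓
  (2) z² = (0)² = 0, and 0 < 4 ✓
  (3) -1 < 2 ✓
  (4) -1 < 0 ✓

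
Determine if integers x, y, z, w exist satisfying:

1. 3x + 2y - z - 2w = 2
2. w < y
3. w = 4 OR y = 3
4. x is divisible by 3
Yes

Take x = 0, y = 3, z = 0, w = 2. Substituting into each constraint:
  (1) 3(0) + 2(3) + 0 - 2(2) = 2 ✓
  (2) 2 < 3 ✓
  (3) y = 3, target 3 ✓ (second branch holds)
  (4) 0 = 3 × 0, remainder 0 ✓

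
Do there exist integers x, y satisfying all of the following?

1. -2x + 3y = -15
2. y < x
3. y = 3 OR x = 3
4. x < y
No

A contradictory subset is {y < x, x < y}. No integer assignment can satisfy these jointly:

  - y < x: bounds one variable relative to another variable
  - x < y: bounds one variable relative to another variable

Direct contradiction: x > y and y > x cannot both hold.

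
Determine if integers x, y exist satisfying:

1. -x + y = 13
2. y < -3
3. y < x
No

A contradictory subset is {-x + y = 13, y < x}. No integer assignment can satisfy these jointly:

  - -x + y = 13: is a linear equation tying the variables together
  - y < x: bounds one variable relative to another variable

From the equation, x − y = -13, i.e. x − y = -13; but x > y requires x − y ≥ 1. Contradiction.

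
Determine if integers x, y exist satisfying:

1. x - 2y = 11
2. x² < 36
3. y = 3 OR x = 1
Yes

Take x = 1, y = -5. Substituting into each constraint:
  (1) 1 - 2(-5) = 11 ✓
  (2) x² = (1)² = 1, and 1 < 36 ✓
  (3) x = 1, target 1 ✓ (second branch holds)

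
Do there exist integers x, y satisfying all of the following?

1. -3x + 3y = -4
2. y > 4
No

Even the single constraint (-3x + 3y = -4) is infeasible over the integers.

  - -3x + 3y = -4: every term on the left is divisible by 3, so the LHS ≡ 0 (mod 3), but the RHS -4 is not — no integer solution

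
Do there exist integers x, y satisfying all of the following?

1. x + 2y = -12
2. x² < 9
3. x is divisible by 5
Yes

Take x = 0, y = -6. Substituting into each constraint:
  (1) 0 + 2(-6) = -12 ✓
  (2) x² = (0)² = 0, and 0 < 9 ✓
  (3) 0 = 5 × 0, remainder 0 ✓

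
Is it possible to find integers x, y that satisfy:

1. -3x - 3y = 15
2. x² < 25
Yes

Take x = 0, y = -5. Substituting into each constraint:
  (1) -3(0) - 3(-5) = 15 ✓
  (2) x² = (0)² = 0, and 0 < 25 ✓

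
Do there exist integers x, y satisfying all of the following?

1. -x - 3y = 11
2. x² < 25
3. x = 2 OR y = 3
No

The full constraint system is jointly infeasible over the integers. Each constraint and what it forces:

  - -x - 3y = 11: is a linear equation tying the variables together
  - x² < 25: restricts x to |x| ≤ 4
  - x = 2 OR y = 3: forces a choice: either x = 2 or y = 3

Split on the disjunction (x = 2 OR y = 3):
  • If x = 2: with x = 2, every remaining term of the linear equation is divisible by 3, so the left side is ≡ 0 (mod 3); but the right side 13 ≡ 1 (mod 3). No integers can satisfy it.
  • If y = 3: the equation forces x = -20, but x² < 25 requires |x| ≤ 4.
Both branches are infeasible, so the system has no integer solution.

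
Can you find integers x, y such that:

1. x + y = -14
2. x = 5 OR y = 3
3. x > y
Yes

Take x = 5, y = -19. Substituting into each constraint:
  (1) 5 + (-19) = -14 ✓
  (2) x = 5, target 5 ✓ (first branch holds)
  (3) 5 > -19 ✓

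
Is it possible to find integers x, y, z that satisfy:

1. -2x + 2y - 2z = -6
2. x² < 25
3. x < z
Yes

Take x = 0, y = -2, z = 1. Substituting into each constraint:
  (1) -2(0) + 2(-2) - 2(1) = -6 ✓
  (2) x² = (0)² = 0, and 0 < 25 ✓
  (3) 0 < 1 ✓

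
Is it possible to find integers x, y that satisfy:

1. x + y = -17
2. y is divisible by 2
Yes

Take x = -17, y = 0. Substituting into each constraint:
  (1) (-17) + 0 = -17 ✓
  (2) 0 = 2 × 0, remainder 0 ✓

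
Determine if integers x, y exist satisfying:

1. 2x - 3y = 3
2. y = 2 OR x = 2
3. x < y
No

The full constraint system is jointly infeasible over the integers. Each constraint and what it forces:

  - 2x - 3y = 3: is a linear equation tying the variables together
  - y = 2 OR x = 2: forces a choice: either y = 2 or x = 2
  - x < y: bounds one variable relative to another variable

Split on the disjunction (y = 2 OR x = 2):
  • If y = 2: with y = 2, every remaining term of the linear equation is divisible by 2, so the left side is ≡ 0 (mod 2); but the right side 9 ≡ 1 (mod 2). No integers can satisfy it.
  • If x = 2: with x = 2, every remaining term of the linear equation is divisible by 3, so the left side is ≡ 0 (mod 3); but the right side -1 ≡ 2 (mod 3). No integers can satisfy it.
Both branches are infeasible, so the system has no integer solution.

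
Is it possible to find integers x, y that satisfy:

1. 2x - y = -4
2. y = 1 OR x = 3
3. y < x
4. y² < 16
No

A contradictory subset is {2x - y = -4, y = 1 OR x = 3, y < x}. No integer assignment can satisfy these jointly:

  - 2x - y = -4: is a linear equation tying the variables together
  - y = 1 OR x = 3: forces a choice: either y = 1 or x = 3
  - y < x: bounds one variable relative to another variable

Split on the disjunction (y = 1 OR x = 3):
  • If y = 1: with y = 1, every remaining term of the linear equation is divisible by 2, so the left side is ≡ 0 (mod 2); but the right side -3 ≡ 1 (mod 2). No integers can satisfy it.
  • If x = 3: the equation forces y = 10, giving (x, y) = (3, 10), which violates x > y.
Both branches are infeasible, so the system has no integer solution.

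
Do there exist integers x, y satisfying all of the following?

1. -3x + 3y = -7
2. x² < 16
No

Even the single constraint (-3x + 3y = -7) is infeasible over the integers.

  - -3x + 3y = -7: every term on the left is divisible by 3, so the LHS ≡ 0 (mod 3), but the RHS -7 is not — no integer solution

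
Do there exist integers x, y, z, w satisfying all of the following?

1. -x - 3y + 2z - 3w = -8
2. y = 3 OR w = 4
Yes

Take x = 1, y = 3, z = 1, w = 0. Substituting into each constraint:
  (1) (-1) - 3(3) + 2(1) - 3(0) = -8 ✓
  (2) y = 3, target 3 ✓ (first branch holds)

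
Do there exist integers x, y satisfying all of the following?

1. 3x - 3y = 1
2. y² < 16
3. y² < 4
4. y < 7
No

Even the single constraint (3x - 3y = 1) is infeasible over the integers.

  - 3x - 3y = 1: every term on the left is divisible by 3, so the LHS ≡ 0 (mod 3), but the RHS 1 is not — no integer solution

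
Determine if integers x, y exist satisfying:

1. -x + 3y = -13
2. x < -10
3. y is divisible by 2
Yes

Take x = -11, y = -8. Substituting into each constraint:
  (1) 11 + 3(-8) = -13 ✓
  (2) -11 < -10 ✓
  (3) -8 = 2 × -4, remainder 0 ✓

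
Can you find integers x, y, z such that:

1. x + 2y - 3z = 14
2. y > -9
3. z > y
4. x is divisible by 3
Yes

Take x = 18, y = 1, z = 2. Substituting into each constraint:
  (1) 18 + 2(1) - 3(2) = 14 ✓
  (2) 1 > -9 ✓
  (3) 2 > 1 ✓
  (4) 18 = 3 × 6, remainder 0 ✓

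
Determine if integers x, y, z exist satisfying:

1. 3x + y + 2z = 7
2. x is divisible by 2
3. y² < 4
Yes

Take x = 0, y = 1, z = 3. Substituting into each constraint:
  (1) 3(0) + 1 + 2(3) = 7 ✓
  (2) 0 = 2 × 0, remainder 0 ✓
  (3) y² = (1)² = 1, and 1 < 4 ✓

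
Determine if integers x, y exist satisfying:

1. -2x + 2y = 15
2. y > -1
No

Even the single constraint (-2x + 2y = 15) is infeasible over the integers.

  - -2x + 2y = 15: every term on the left is divisible by 2, so the LHS ≡ 0 (mod 2), but the RHS 15 is not — no integer solution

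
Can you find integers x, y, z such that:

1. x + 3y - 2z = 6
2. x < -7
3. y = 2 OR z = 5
Yes

Take x = -8, y = 8, z = 5. Substituting into each constraint:
  (1) (-8) + 3(8) - 2(5) = 6 ✓
  (2) -8 < -7 ✓
  (3) z = 5, target 5 ✓ (second branch holds)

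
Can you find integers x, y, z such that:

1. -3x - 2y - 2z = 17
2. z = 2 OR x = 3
Yes

Take x = 5, y = -18, z = 2. Substituting into each constraint:
  (1) -3(5) - 2(-18) - 2(2) = 17 ✓
  (2) z = 2, target 2 ✓ (first branch holds)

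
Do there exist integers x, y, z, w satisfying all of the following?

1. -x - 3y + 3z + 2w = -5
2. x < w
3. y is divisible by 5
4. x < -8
Yes

Take x = -9, y = 0, z = -6, w = 2. Substituting into each constraint:
  (1) 9 - 3(0) + 3(-6) + 2(2) = -5 ✓
  (2) -9 < 2 ✓
  (3) 0 = 5 × 0, remainder 0 ✓
  (4) -9 < -8 ✓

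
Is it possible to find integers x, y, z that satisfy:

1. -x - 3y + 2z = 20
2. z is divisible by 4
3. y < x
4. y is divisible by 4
Yes

Take x = 4, y = 0, z = 12. Substituting into each constraint:
  (1) (-4) - 3(0) + 2(12) = 20 ✓
  (2) 12 = 4 × 3, remainder 0 ✓
  (3) 0 < 4 ✓
  (4) 0 = 4 × 0, remainder 0 ✓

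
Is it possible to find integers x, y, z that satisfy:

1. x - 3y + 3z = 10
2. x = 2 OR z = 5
Yes

Take x = 1, y = 2, z = 5. Substituting into each constraint:
  (1) 1 - 3(2) + 3(5) = 10 ✓
  (2) z = 5, target 5 ✓ (second branch holds)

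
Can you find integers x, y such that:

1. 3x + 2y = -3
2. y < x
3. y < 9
Yes

Take x = 1, y = -3. Substituting into each constraint:
  (1) 3(1) + 2(-3) = -3 ✓
  (2) -3 < 1 ✓
  (3) -3 < 9 ✓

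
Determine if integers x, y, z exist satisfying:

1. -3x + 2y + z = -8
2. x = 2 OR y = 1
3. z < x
Yes

Take x = 2, y = -1, z = 0. Substituting into each constraint:
  (1) -3(2) + 2(-1) + 0 = -8 ✓
  (2) x = 2, target 2 ✓ (first branch holds)
  (3) 0 < 2 ✓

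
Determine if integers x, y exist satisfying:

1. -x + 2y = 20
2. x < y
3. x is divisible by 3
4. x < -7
Yes

Take x = -12, y = 4. Substituting into each constraint:
  (1) 12 + 2(4) = 20 ✓
  (2) -12 < 4 ✓
  (3) -12 = 3 × -4, remainder 0 ✓
  (4) -12 < -7 ✓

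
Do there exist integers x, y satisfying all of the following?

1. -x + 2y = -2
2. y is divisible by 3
Yes

Take x = 2, y = 0. Substituting into each constraint:
  (1) (-2) + 2(0) = -2 ✓
  (2) 0 = 3 × 0, remainder 0 ✓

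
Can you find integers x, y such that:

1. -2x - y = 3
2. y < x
Yes

Take x = 0, y = -3. Substituting into each constraint:
  (1) -2(0) + 3 = 3 ✓
  (2) -3 < 0 ✓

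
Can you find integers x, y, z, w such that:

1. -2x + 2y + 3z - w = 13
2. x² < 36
Yes

Take x = 0, y = 0, z = 5, w = 2. Substituting into each constraint:
  (1) -2(0) + 2(0) + 3(5) + (-2) = 13 ✓
  (2) x² = (0)² = 0, and 0 < 36 ✓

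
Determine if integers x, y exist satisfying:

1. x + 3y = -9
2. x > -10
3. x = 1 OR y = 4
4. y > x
No

The full constraint system is jointly infeasible over the integers. Each constraint and what it forces:

  - x + 3y = -9: is a linear equation tying the variables together
  - x > -10: bounds one variable relative to a constant
  - x = 1 OR y = 4: forces a choice: either x = 1 or y = 4
  - y > x: bounds one variable relative to another variable

Split on the disjunction (x = 1 OR y = 4):
  • If x = 1: with x = 1, every remaining term of the linear equation is divisible by 3, so the left side is ≡ 0 (mod 3); but the right side -10 ≡ 2 (mod 3). No integers can satisfy it.
  • If y = 4: the equation forces x = -21, which contradicts the bound x ≥ -9.
Both branches are infeasible, so the system has no integer solution.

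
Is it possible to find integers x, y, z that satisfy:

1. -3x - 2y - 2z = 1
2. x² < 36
Yes

Take x = 1, y = 0, z = -2. Substituting into each constraint:
  (1) -3(1) - 2(0) - 2(-2) = 1 ✓
  (2) x² = (1)² = 1, and 1 < 36 ✓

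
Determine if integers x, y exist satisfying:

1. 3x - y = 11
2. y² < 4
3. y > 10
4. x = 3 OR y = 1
No

A contradictory subset is {3x - y = 11, y > 10, x = 3 OR y = 1}. No integer assignment can satisfy these jointly:

  - 3x - y = 11: is a linear equation tying the variables together
  - y > 10: bounds one variable relative to a constant
  - x = 3 OR y = 1: forces a choice: either x = 3 or y = 1

Split on the disjunction (x = 3 OR y = 1):
  • If x = 3: the equation forces y = -2, which contradicts the bound y ≥ 11.
  • If y = 1: this contradicts the bound y ≥ 11.
Both branches are infeasible, so the system has no integer solution.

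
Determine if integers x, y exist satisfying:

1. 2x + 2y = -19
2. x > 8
No

Even the single constraint (2x + 2y = -19) is infeasible over the integers.

  - 2x + 2y = -19: every term on the left is divisible by 2, so the LHS ≡ 0 (mod 2), but the RHS -19 is not — no integer solution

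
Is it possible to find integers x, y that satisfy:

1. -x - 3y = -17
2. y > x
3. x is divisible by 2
Yes

Take x = 2, y = 5. Substituting into each constraint:
  (1) (-2) - 3(5) = -17 ✓
  (2) 5 > 2 ✓
  (3) 2 = 2 × 1, remainder 0 ✓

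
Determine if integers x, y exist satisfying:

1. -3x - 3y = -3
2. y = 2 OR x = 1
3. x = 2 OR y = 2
Yes

Take x = -1, y = 2. Substituting into each constraint:
  (1) -3(-1) - 3(2) = -3 ✓
  (2) y = 2, target 2 ✓ (first branch holds)
  (3) y = 2, target 2 ✓ (second branch holds)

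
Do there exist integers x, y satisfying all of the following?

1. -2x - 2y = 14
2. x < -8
Yes

Take x = -9, y = 2. Substituting into each constraint:
  (1) -2(-9) - 2(2) = 14 ✓
  (2) -9 < -8 ✓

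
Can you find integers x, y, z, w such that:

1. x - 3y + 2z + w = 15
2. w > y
Yes

Take x = 12, y = -1, z = 0, w = 0. Substituting into each constraint:
  (1) 12 - 3(-1) + 2(0) + 0 = 15 ✓
  (2) 0 > -1 ✓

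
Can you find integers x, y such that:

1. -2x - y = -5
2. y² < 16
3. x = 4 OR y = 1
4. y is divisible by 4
No

A contradictory subset is {-2x - y = -5, x = 4 OR y = 1, y is divisible by 4}. No integer assignment can satisfy these jointly:

  - -2x - y = -5: is a linear equation tying the variables together
  - x = 4 OR y = 1: forces a choice: either x = 4 or y = 1
  - y is divisible by 4: restricts y to multiples of 4

Modular obstruction: writing y = 4y', every remaining term of the linear equation is divisible by 2, so the left side is ≡ 0 (mod 2); but the right side -5 ≡ 1 (mod 2). No integers can satisfy it.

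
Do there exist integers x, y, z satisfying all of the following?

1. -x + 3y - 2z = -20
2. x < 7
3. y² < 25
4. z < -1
No

The full constraint system is jointly infeasible over the integers. Each constraint and what it forces:

  - -x + 3y - 2z = -20: is a linear equation tying the variables together
  - x < 7: bounds one variable relative to a constant
  - y² < 25: restricts y to |y| ≤ 4
  - z < -1: bounds one variable relative to a constant

Range argument: with x ∈ [−∞, 6], y ∈ [-4, 4], z ∈ [−∞, -2], the left side of the equation is at least -14, but the right side is -20 < -14. No integer solution exists.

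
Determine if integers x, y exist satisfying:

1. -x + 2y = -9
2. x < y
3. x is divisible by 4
No

A contradictory subset is {-x + 2y = -9, x is divisible by 4}. No integer assignment can satisfy these jointly:

  - -x + 2y = -9: is a linear equation tying the variables together
  - x is divisible by 4: restricts x to multiples of 4

Modular obstruction: writing x = 4x', every remaining term of the linear equation is divisible by 2, so the left side is ≡ 0 (mod 2); but the right side -9 ≡ 1 (mod 2). No integers can satisfy it.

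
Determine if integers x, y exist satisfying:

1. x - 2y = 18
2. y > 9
Yes

Take x = 38, y = 10. Substituting into each constraint:
  (1) 38 - 2(10) = 18 ✓
  (2) 10 > 9 ✓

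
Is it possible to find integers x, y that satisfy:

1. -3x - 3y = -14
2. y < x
No

Even the single constraint (-3x - 3y = -14) is infeasible over the integers.

  - -3x - 3y = -14: every term on the left is divisible by 3, so the LHS ≡ 0 (mod 3), but the RHS -14 is not — no integer solution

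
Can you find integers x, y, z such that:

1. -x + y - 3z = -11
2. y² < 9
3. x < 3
Yes

Take x = 2, y = 0, z = 3. Substituting into each constraint:
  (1) (-2) + 0 - 3(3) = -11 ✓
  (2) y² = (0)² = 0, and 0 < 9 ✓
  (3) 2 < 3 ✓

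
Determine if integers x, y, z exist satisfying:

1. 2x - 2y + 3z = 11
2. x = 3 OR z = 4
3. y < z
Yes

Take x = 3, y = 2, z = 3. Substituting into each constraint:
  (1) 2(3) - 2(2) + 3(3) = 11 ✓
  (2) x = 3, target 3 ✓ (first branch holds)
  (3) 2 < 3 ✓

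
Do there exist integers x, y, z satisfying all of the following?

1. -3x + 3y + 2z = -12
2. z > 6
Yes

Take x = 0, y = -10, z = 9. Substituting into each constraint:
  (1) -3(0) + 3(-10) + 2(9) = -12 ✓
  (2) 9 > 6 ✓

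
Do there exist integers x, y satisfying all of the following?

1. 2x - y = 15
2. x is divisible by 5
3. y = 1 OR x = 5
Yes

Take x = 5, y = -5. Substituting into each constraint:
  (1) 2(5) + 5 = 15 ✓
  (2) 5 = 5 × 1, remainder 0 ✓
  (3) x = 5, target 5 ✓ (second branch holds)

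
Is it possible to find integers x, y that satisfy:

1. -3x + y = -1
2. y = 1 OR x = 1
Yes

Take x = 1, y = 2. Substituting into each constraint:
  (1) -3(1) + 2 = -1 ✓
  (2) x = 1, target 1 ✓ (second branch holds)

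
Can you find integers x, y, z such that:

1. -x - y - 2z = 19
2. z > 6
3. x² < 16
Yes

Take x = 0, y = -33, z = 7. Substituting into each constraint:
  (1) 0 + 33 - 2(7) = 19 ✓
  (2) 7 > 6 ✓
  (3) x² = (0)² = 0, and 0 < 16 ✓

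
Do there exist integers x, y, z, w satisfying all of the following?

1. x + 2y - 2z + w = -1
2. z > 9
Yes

Take x = 0, y = 9, z = 10, w = 1. Substituting into each constraint:
  (1) 0 + 2(9) - 2(10) + 1 = -1 ✓
  (2) 10 > 9 ✓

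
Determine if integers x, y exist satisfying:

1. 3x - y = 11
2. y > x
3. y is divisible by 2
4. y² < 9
No

A contradictory subset is {3x - y = 11, y > x, y² < 9}. No integer assignment can satisfy these jointly:

  - 3x - y = 11: is a linear equation tying the variables together
  - y > x: bounds one variable relative to another variable
  - y² < 9: restricts y to |y| ≤ 2

Propagating the comparison: x < y and y ≤ 2 give x ≤ 1. Range argument: with x ∈ [−∞, 1], y ∈ [-2, 2], the left side of the equation is at most 5, but the right side is 11 > 5. No integer solution exists.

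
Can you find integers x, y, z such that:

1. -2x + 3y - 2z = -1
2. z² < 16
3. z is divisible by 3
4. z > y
Yes

Take x = -1, y = -1, z = 0. Substituting into each constraint:
  (1) -2(-1) + 3(-1) - 2(0) = -1 ✓
  (2) z² = (0)² = 0, and 0 < 16 ✓
  (3) 0 = 3 × 0, remainder 0 ✓
  (4) 0 > -1 ✓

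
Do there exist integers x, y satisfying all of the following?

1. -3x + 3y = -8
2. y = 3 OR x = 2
No

Even the single constraint (-3x + 3y = -8) is infeasible over the integers.

  - -3x + 3y = -8: every term on the left is divisible by 3, so the LHS ≡ 0 (mod 3), but the RHS -8 is not — no integer solution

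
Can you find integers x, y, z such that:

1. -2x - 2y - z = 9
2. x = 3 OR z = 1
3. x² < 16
Yes

Take x = 0, y = -5, z = 1. Substituting into each constraint:
  (1) -2(0) - 2(-5) + (-1) = 9 ✓
  (2) z = 1, target 1 ✓ (second branch holds)
  (3) x² = (0)² = 0, and 0 < 16 ✓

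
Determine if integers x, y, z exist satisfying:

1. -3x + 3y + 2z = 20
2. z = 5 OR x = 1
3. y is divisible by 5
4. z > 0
Yes

Take x = 1, y = 5, z = 4. Substituting into each constraint:
  (1) -3(1) + 3(5) + 2(4) = 20 ✓
  (2) x = 1, target 1 ✓ (second branch holds)
  (3) 5 = 5 × 1, remainder 0 ✓
  (4) 4 > 0 ✓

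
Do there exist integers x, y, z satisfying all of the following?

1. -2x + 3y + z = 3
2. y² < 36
Yes

Take x = 0, y = 1, z = 0. Substituting into each constraint:
  (1) -2(0) + 3(1) + 0 = 3 ✓
  (2) y² = (1)² = 1, and 1 < 36 ✓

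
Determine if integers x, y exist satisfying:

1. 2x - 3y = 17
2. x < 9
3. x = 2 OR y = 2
No

The full constraint system is jointly infeasible over the integers. Each constraint and what it forces:

  - 2x - 3y = 17: is a linear equation tying the variables together
  - x < 9: bounds one variable relative to a constant
  - x = 2 OR y = 2: forces a choice: either x = 2 or y = 2

Split on the disjunction (x = 2 OR y = 2):
  • If x = 2: with x = 2, every remaining term of the linear equation is divisible by 3, so the left side is ≡ 0 (mod 3); but the right side 13 ≡ 1 (mod 3). No integers can satisfy it.
  • If y = 2: with y = 2, every remaining term of the linear equation is divisible by 2, so the left side is ≡ 0 (mod 2); but the right side 23 ≡ 1 (mod 2). No integers can satisfy it.
Both branches are infeasible, so the system has no integer solution.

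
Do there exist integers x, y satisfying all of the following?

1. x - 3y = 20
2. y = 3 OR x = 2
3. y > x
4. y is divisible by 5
No

A contradictory subset is {x - 3y = 20, y = 3 OR x = 2, y > x}. No integer assignment can satisfy these jointly:

  - x - 3y = 20: is a linear equation tying the variables together
  - y = 3 OR x = 2: forces a choice: either y = 3 or x = 2
  - y > x: bounds one variable relative to another variable

Split on the disjunction (y = 3 OR x = 2):
  • If y = 3: the equation forces x = 29, giving (y, x) = (3, 29), which violates y > x.
  • If x = 2: the equation forces y = -6, giving (x, y) = (2, -6), which violates y > x.
Both branches are infeasible, so the system has no integer solution.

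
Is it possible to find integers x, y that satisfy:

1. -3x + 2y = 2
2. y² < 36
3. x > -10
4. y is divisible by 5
Yes

Take x = -4, y = -5. Substituting into each constraint:
  (1) -3(-4) + 2(-5) = 2 ✓
  (2) y² = (-5)² = 25, and 25 < 36 ✓
  (3) -4 > -10 ✓
  (4) -5 = 5 × -1, remainder 0 ✓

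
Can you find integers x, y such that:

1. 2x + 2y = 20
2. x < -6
Yes

Take x = -7, y = 17. Substituting into each constraint:
  (1) 2(-7) + 2(17) = 20 ✓
  (2) -7 < -6 ✓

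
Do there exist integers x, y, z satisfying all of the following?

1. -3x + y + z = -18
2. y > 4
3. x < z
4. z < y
Yes

Take x = 21, y = 23, z = 22. Substituting into each constraint:
  (1) -3(21) + 23 + 22 = -18 ✓
  (2) 23 > 4 ✓
  (3) 21 < 22 ✓
  (4) 22 < 23 ✓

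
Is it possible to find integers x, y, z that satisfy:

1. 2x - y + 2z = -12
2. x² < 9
Yes

Take x = 0, y = 0, z = -6. Substituting into each constraint:
  (1) 2(0) + 0 + 2(-6) = -12 ✓
  (2) x² = (0)² = 0, and 0 < 9 ✓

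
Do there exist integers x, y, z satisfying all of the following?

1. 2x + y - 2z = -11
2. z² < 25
Yes

Take x = 0, y = -11, z = 0. Substituting into each constraint:
  (1) 2(0) + (-11) - 2(0) = -11 ✓
  (2) z² = (0)² = 0, and 0 < 25 ✓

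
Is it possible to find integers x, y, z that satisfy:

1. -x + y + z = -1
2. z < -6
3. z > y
Yes

Take x = -14, y = -8, z = -7. Substituting into each constraint:
  (1) 14 + (-8) + (-7) = -1 ✓
  (2) -7 < -6 ✓
  (3) -7 > -8 ✓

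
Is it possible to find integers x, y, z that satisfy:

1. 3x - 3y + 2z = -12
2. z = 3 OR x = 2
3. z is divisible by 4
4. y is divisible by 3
Yes

Take x = 2, y = 6, z = 0. Substituting into each constraint:
  (1) 3(2) - 3(6) + 2(0) = -12 ✓
  (2) x = 2, target 2 ✓ (second branch holds)
  (3) 0 = 4 × 0, remainder 0 ✓
  (4) 6 = 3 × 2, remainder 0 ✓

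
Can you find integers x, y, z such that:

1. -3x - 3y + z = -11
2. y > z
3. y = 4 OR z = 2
Yes

Take x = 0, y = 4, z = 1. Substituting into each constraint:
  (1) -3(0) - 3(4) + 1 = -11 ✓
  (2) 4 > 1 ✓
  (3) y = 4, target 4 ✓ (first branch holds)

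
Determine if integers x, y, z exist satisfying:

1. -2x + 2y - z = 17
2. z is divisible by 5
Yes

Take x = 3, y = -1, z = -25. Substituting into each constraint:
  (1) -2(3) + 2(-1) + 25 = 17 ✓
  (2) -25 = 5 × -5, remainder 0 ✓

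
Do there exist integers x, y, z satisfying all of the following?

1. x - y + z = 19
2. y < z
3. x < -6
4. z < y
No

A contradictory subset is {y < z, z < y}. No integer assignment can satisfy these jointly:

  - y < z: bounds one variable relative to another variable
  - z < y: bounds one variable relative to another variable

Direct contradiction: z > y and y > z cannot both hold.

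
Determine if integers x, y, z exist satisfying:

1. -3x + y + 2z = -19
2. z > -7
Yes

Take x = 0, y = -19, z = 0. Substituting into each constraint:
  (1) -3(0) + (-19) + 2(0) = -19 ✓
  (2) 0 > -7 ✓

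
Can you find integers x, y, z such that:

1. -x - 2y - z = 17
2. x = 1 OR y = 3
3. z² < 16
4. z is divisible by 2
Yes

Take x = 1, y = -9, z = 0. Substituting into each constraint:
  (1) (-1) - 2(-9) + 0 = 17 ✓
  (2) x = 1, target 1 ✓ (first branch holds)
  (3) z² = (0)² = 0, and 0 < 16 ✓
  (4) 0 = 2 × 0, remainder 0 ✓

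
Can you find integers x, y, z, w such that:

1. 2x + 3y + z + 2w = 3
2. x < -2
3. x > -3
No

A contradictory subset is {x < -2, x > -3}. No integer assignment can satisfy these jointly:

  - x < -2: bounds one variable relative to a constant
  - x > -3: bounds one variable relative to a constant

Direct contradiction: the bounds on x require x ≥ -2 and x ≤ -3 simultaneously, which is empty.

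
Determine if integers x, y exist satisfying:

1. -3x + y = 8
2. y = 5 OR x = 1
Yes

Take x = 1, y = 11. Substituting into each constraint:
  (1) -3(1) + 11 = 8 ✓
  (2) x = 1, target 1 ✓ (second branch holds)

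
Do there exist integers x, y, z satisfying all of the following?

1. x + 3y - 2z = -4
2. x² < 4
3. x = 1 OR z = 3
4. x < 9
Yes

Take x = 1, y = -1, z = 1. Substituting into each constraint:
  (1) 1 + 3(-1) - 2(1) = -4 ✓
  (2) x² = (1)² = 1, and 1 < 4 ✓
  (3) x = 1, target 1 ✓ (first branch holds)
  (4) 1 < 9 ✓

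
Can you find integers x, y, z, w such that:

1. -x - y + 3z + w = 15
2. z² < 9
Yes

Take x = 0, y = 0, z = 0, w = 15. Substituting into each constraint:
  (1) 0 + 0 + 3(0) + 15 = 15 ✓
  (2) z² = (0)² = 0, and 0 < 9 ✓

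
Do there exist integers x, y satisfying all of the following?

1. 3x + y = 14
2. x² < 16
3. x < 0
Yes

Take x = -1, y = 17. Substituting into each constraint:
  (1) 3(-1) + 17 = 14 ✓
  (2) x² = (-1)² = 1, and 1 < 16 ✓
  (3) -1 < 0 ✓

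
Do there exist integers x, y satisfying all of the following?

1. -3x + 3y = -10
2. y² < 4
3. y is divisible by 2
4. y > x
No

Even the single constraint (-3x + 3y = -10) is infeasible over the integers.

  - -3x + 3y = -10: every term on the left is divisible by 3, so the LHS ≡ 0 (mod 3), but the RHS -10 is not — no integer solution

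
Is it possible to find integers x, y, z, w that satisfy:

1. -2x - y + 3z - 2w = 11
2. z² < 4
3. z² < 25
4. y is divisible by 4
Yes

Take x = 0, y = 0, z = 1, w = -4. Substituting into each constraint:
  (1) -2(0) + 0 + 3(1) - 2(-4) = 11 ✓
  (2) z² = (1)² = 1, and 1 < 4 ✓
  (3) z² = (1)² = 1, and 1 < 25 ✓
  (4) 0 = 4 × 0, remainder 0 ✓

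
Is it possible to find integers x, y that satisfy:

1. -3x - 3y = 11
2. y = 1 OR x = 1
No

Even the single constraint (-3x - 3y = 11) is infeasible over the integers.

  - -3x - 3y = 11: every term on the left is divisible by 3, so the LHS ≡ 0 (mod 3), but the RHS 11 is not — no integer solution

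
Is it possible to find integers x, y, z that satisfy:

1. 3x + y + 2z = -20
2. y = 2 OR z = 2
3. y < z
Yes

Take x = -8, y = 0, z = 2. Substituting into each constraint:
  (1) 3(-8) + 0 + 2(2) = -20 ✓
  (2) z = 2, target 2 ✓ (second branch holds)
  (3) 0 < 2 ✓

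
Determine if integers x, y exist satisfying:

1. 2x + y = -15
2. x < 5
Yes

Take x = 0, y = -15. Substituting into each constraint:
  (1) 2(0) + (-15) = -15 ✓
  (2) 0 < 5 ✓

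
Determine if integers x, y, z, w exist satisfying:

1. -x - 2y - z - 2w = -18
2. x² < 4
Yes

Take x = 0, y = 9, z = 0, w = 0. Substituting into each constraint:
  (1) 0 - 2(9) + 0 - 2(0) = -18 ✓
  (2) x² = (0)² = 0, and 0 < 4 ✓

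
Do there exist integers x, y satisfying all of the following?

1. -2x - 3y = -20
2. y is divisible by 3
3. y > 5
Yes

Take x = 1, y = 6. Substituting into each constraint:
  (1) -2(1) - 3(6) = -20 ✓
  (2) 6 = 3 × 2, remainder 0 ✓
  (3) 6 > 5 ✓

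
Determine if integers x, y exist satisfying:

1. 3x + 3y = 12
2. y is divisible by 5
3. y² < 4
Yes

Take x = 4, y = 0. Substituting into each constraint:
  (1) 3(4) + 3(0) = 12 ✓
  (2) 0 = 5 × 0, remainder 0 ✓
  (3) y² = (0)² = 0, and 0 < 4 ✓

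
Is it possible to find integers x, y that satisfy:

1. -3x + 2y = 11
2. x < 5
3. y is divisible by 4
Yes

Take x = -1, y = 4. Substituting into each constraint:
  (1) -3(-1) + 2(4) = 11 ✓
  (2) -1 < 5 ✓
  (3) 4 = 4 × 1, remainder 0 ✓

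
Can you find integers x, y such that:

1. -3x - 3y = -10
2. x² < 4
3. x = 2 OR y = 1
No

Even the single constraint (-3x - 3y = -10) is infeasible over the integers.

  - -3x - 3y = -10: every term on the left is divisible by 3, so the LHS ≡ 0 (mod 3), but the RHS -10 is not — no integer solution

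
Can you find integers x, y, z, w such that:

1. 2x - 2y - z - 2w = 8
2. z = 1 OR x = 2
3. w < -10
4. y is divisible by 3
Yes

Take x = 2, y = 0, z = 18, w = -11. Substituting into each constraint:
  (1) 2(2) - 2(0) + (-18) - 2(-11) = 8 ✓
  (2) x = 2, target 2 ✓ (second branch holds)
  (3) -11 < -10 ✓
  (4) 0 = 3 × 0, remainder 0 ✓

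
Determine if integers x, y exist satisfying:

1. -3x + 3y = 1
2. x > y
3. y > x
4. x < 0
No

Even the single constraint (-3x + 3y = 1) is infeasible over the integers.

  - -3x + 3y = 1: every term on the left is divisible by 3, so the LHS ≡ 0 (mod 3), but the RHS 1 is not — no integer solution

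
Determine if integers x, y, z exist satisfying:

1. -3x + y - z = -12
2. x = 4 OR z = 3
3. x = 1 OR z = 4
Yes

Take x = 1, y = -6, z = 3. Substituting into each constraint:
  (1) -3(1) + (-6) + (-3) = -12 ✓
  (2) z = 3, target 3 ✓ (second branch holds)
  (3) x = 1, target 1 ✓ (first branch holds)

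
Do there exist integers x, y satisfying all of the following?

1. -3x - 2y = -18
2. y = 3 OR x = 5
Yes

Take x = 4, y = 3. Substituting into each constraint:
  (1) -3(4) - 2(3) = -18 ✓
  (2) y = 3, target 3 ✓ (first branch holds)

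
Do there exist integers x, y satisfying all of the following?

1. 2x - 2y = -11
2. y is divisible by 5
No

Even the single constraint (2x - 2y = -11) is infeasible over the integers.

  - 2x - 2y = -11: every term on the left is divisible by 2, so the LHS ≡ 0 (mod 2), but the RHS -11 is not — no integer solution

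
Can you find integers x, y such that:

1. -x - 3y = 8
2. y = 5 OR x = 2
Yes

Take x = -23, y = 5. Substituting into each constraint:
  (1) 23 - 3(5) = 8 ✓
  (2) y = 5, target 5 ✓ (first branch holds)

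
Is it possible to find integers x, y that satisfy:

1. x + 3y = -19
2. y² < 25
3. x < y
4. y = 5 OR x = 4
No

The full constraint system is jointly infeasible over the integers. Each constraint and what it forces:

  - x + 3y = -19: is a linear equation tying the variables together
  - y² < 25: restricts y to |y| ≤ 4
  - x < y: bounds one variable relative to another variable
  - y = 5 OR x = 4: forces a choice: either y = 5 or x = 4

Split on the disjunction (y = 5 OR x = 4):
  • If y = 5: this contradicts y² < 25, which requires |y| ≤ 4.
  • If x = 4: with x = 4, every remaining term of the linear equation is divisible by 3, so the left side is ≡ 0 (mod 3); but the right side -23 ≡ 1 (mod 3). No integers can satisfy it.
Both branches are infeasible, so the system has no integer solution.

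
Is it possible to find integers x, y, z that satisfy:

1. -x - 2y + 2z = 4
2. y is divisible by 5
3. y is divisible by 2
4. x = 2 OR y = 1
Yes

Take x = 2, y = 0, z = 3. Substituting into each constraint:
  (1) (-2) - 2(0) + 2(3) = 4 ✓
  (2) 0 = 5 × 0, remainder 0 ✓
  (3) 0 = 2 × 0, remainder 0 ✓
  (4) x = 2, target 2 ✓ (first branch holds)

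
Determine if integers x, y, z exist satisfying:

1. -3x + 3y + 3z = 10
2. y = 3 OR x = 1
No

Even the single constraint (-3x + 3y + 3z = 10) is infeasible over the integers.

  - -3x + 3y + 3z = 10: every term on the left is divisible by 3, so the LHS ≡ 0 (mod 3), but the RHS 10 is not — no integer solution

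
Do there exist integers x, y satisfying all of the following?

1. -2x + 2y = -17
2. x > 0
No

Even the single constraint (-2x + 2y = -17) is infeasible over the integers.

  - -2x + 2y = -17: every term on the left is divisible by 2, so the LHS ≡ 0 (mod 2), but the RHS -17 is not — no integer solution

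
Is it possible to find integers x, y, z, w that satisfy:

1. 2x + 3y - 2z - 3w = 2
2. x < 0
Yes

Take x = -1, y = 2, z = 1, w = 0. Substituting into each constraint:
  (1) 2(-1) + 3(2) - 2(1) - 3(0) = 2 ✓
  (2) -1 < 0 ✓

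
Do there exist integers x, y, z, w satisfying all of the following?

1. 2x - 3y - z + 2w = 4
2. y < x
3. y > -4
Yes

Take x = 1, y = 0, z = 0, w = 1. Substituting into each constraint:
  (1) 2(1) - 3(0) + 0 + 2(1) = 4 ✓
  (2) 0 < 1 ✓
  (3) 0 > -4 ✓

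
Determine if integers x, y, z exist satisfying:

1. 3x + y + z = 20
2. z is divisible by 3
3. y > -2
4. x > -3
Yes

Take x = 0, y = 20, z = 0. Substituting into each constraint:
  (1) 3(0) + 20 + 0 = 20 ✓
  (2) 0 = 3 × 0, remainder 0 ✓
  (3) 20 > -2 ✓
  (4) 0 > -3 ✓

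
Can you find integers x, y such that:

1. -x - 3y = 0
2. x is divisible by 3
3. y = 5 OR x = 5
Yes

Take x = -15, y = 5. Substituting into each constraint:
  (1) 15 - 3(5) = 0 ✓
  (2) -15 = 3 × -5, remainder 0 ✓
  (3) y = 5, target 5 ✓ (first branch holds)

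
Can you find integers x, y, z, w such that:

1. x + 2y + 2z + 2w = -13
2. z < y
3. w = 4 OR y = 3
Yes

Take x = -23, y = 1, z = 0, w = 4. Substituting into each constraint:
  (1) (-23) + 2(1) + 2(0) + 2(4) = -13 ✓
  (2) 0 < 1 ✓
  (3) w = 4, target 4 ✓ (first branch holds)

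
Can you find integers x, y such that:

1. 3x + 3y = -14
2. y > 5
No

Even the single constraint (3x + 3y = -14) is infeasible over the integers.

  - 3x + 3y = -14: every term on the left is divisible by 3, so the LHS ≡ 0 (mod 3), but the RHS -14 is not — no integer solution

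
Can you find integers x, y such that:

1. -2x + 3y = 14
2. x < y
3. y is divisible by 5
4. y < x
No

A contradictory subset is {x < y, y < x}. No integer assignment can satisfy these jointly:

  - x < y: bounds one variable relative to another variable
  - y < x: bounds one variable relative to another variable

Direct contradiction: y > x and x > y cannot both hold.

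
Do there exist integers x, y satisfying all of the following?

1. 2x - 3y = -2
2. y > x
Yes

Take x = -1, y = 0. Substituting into each constraint:
  (1) 2(-1) - 3(0) = -2 ✓
  (2) 0 > -1 ✓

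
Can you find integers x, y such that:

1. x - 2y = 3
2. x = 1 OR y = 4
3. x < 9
Yes

Take x = 1, y = -1. Substituting into each constraint:
  (1) 1 - 2(-1) = 3 ✓
  (2) x = 1, target 1 ✓ (first branch holds)
  (3) 1 < 9 ✓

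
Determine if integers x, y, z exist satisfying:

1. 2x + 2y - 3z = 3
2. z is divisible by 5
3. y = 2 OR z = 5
Yes

Take x = 8, y = 1, z = 5. Substituting into each constraint:
  (1) 2(8) + 2(1) - 3(5) = 3 ✓
  (2) 5 = 5 × 1, remainder 0 ✓
  (3) z = 5, target 5 ✓ (second branch holds)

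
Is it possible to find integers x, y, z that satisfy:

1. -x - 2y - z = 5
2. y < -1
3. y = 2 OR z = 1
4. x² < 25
Yes

Take x = -2, y = -2, z = 1. Substituting into each constraint:
  (1) 2 - 2(-2) + (-1) = 5 ✓
  (2) -2 < -1 ✓
  (3) z = 1, target 1 ✓ (second branch holds)
  (4) x² = (-2)² = 4, and 4 < 25 ✓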